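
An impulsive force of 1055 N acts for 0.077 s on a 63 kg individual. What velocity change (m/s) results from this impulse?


J = F * dt = 1055 * 0.077 = 81.2350 N*s
delta_v = J / m
delta_v = 81.2350 / 63
delta_v = 1.2894


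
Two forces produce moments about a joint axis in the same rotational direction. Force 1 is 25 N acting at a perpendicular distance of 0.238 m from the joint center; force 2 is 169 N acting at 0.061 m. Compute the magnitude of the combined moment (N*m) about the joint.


M = F1 * d1 + F2 * d2
M = 25 * 0.238 + 169 * 0.061
M = 5.9500 + 10.3090
M = 16.2590


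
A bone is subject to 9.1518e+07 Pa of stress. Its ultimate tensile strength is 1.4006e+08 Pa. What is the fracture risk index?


FRI = applied / ultimate
FRI = 9.1518e+07 / 1.4006e+08
FRI = 0.6534


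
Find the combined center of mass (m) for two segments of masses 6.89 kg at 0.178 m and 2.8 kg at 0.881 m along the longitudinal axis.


COM = (m1*x1 + m2*x2) / (m1 + m2)
COM = (6.89*0.178 + 2.8*0.881) / (6.89 + 2.8)
Numerator = 3.6932
Denominator = 9.6900
COM = 0.3811


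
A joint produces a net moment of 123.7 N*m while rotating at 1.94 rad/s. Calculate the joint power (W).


P = M * omega
P = 123.7 * 1.94
P = 239.9780


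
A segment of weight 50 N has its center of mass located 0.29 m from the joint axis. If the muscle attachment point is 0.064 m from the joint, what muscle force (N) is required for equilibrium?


F_muscle = W * d_load / d_muscle
F_muscle = 50 * 0.29 / 0.064
Numerator = 14.5000
F_muscle = 226.5625


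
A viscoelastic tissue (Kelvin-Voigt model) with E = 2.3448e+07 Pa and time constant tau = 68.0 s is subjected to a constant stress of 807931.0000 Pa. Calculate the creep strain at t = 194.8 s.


epsilon(t) = (sigma/E) * (1 - exp(-t/tau))
sigma/E = 807931.0000 / 2.3448e+07 = 0.0345
exp(-t/tau) = exp(-194.8 / 68.0) = 0.0570
epsilon = 0.0345 * (1 - 0.0570)
epsilon = 0.0325


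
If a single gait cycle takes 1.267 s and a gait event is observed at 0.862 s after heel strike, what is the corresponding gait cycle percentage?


pct = (event_time / cycle_time) * 100
pct = (0.862 / 1.267) * 100
ratio = 0.6803
pct = 68.0347


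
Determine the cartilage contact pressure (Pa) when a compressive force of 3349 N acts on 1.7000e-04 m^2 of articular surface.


P = F / A
P = 3349 / 1.7000e-04
P = 1.9700e+07


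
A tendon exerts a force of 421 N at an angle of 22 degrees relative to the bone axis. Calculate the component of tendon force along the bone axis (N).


F_eff = F_tendon * cos(theta)
theta = 22 deg = 0.3840 rad
cos(theta) = 0.9272
F_eff = 421 * 0.9272
F_eff = 390.3444


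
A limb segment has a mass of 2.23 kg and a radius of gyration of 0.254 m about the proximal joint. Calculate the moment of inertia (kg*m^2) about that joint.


I = m * k^2
I = 2.23 * 0.254^2
k^2 = 0.0645
I = 0.1439


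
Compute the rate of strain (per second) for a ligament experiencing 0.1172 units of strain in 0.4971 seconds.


strain_rate = delta_strain / delta_t
strain_rate = 0.1172 / 0.4971
strain_rate = 0.2358


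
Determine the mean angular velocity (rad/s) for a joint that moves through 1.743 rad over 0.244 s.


omega = delta_theta / delta_t
omega = 1.743 / 0.244
omega = 7.1434


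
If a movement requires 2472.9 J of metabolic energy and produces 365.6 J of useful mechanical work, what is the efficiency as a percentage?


eta = (W_mech / E_meta) * 100
eta = (365.6 / 2472.9) * 100
ratio = 0.1478
eta = 14.7843


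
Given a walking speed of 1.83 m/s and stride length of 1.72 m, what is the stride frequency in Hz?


f = v / stride_length
f = 1.83 / 1.72
f = 1.0640


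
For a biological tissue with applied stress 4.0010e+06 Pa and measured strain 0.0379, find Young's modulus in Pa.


E = stress / strain
E = 4.0010e+06 / 0.0379
E = 1.0557e+08


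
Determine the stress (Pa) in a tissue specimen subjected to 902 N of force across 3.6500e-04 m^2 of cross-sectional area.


stress = F / A
stress = 902 / 3.6500e-04
stress = 2.4712e+06


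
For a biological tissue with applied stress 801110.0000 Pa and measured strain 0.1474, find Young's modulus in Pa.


E = stress / strain
E = 801110.0000 / 0.1474
E = 5.4349e+06


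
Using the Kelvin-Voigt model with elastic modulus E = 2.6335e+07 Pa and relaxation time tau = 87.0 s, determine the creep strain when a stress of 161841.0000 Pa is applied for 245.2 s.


epsilon(t) = (sigma/E) * (1 - exp(-t/tau))
sigma/E = 161841.0000 / 2.6335e+07 = 0.0061
exp(-t/tau) = exp(-245.2 / 87.0) = 0.0597
epsilon = 0.0061 * (1 - 0.0597)
epsilon = 0.0058


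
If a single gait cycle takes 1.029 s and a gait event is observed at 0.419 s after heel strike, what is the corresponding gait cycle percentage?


pct = (event_time / cycle_time) * 100
pct = (0.419 / 1.029) * 100
ratio = 0.4072
pct = 40.7191


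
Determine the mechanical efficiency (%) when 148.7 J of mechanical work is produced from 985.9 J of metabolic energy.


eta = (W_mech / E_meta) * 100
eta = (148.7 / 985.9) * 100
ratio = 0.1508
eta = 15.0827


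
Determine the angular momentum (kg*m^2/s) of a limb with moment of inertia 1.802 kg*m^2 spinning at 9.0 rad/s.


L = I * omega
L = 1.802 * 9.0
L = 16.2180


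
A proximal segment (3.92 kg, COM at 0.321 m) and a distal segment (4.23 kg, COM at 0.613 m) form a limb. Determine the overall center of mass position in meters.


COM = (m1*x1 + m2*x2) / (m1 + m2)
COM = (3.92*0.321 + 4.23*0.613) / (3.92 + 4.23)
Numerator = 3.8513
Denominator = 8.1500
COM = 0.4726


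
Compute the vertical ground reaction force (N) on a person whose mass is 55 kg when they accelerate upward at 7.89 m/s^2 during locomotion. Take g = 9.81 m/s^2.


GRF = m * (g + a)
GRF = 55 * (9.81 + 7.89)
GRF = 55 * 17.7000
GRF = 973.5000


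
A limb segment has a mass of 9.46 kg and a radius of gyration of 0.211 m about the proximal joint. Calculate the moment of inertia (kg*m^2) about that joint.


I = m * k^2
I = 9.46 * 0.211^2
k^2 = 0.0445
I = 0.4212


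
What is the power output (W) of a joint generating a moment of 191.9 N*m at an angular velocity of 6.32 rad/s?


P = M * omega
P = 191.9 * 6.32
P = 1212.8080


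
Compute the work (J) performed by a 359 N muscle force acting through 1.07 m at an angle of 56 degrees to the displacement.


W = F * d * cos(theta)
theta = 56 deg = 0.9774 rad
cos(theta) = 0.5592
W = 359 * 1.07 * 0.5592
W = 214.8028


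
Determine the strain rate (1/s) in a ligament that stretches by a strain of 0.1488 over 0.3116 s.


strain_rate = delta_strain / delta_t
strain_rate = 0.1488 / 0.3116
strain_rate = 0.4775


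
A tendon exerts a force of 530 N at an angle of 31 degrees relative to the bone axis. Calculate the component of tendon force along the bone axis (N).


F_eff = F_tendon * cos(theta)
theta = 31 deg = 0.5411 rad
cos(theta) = 0.8572
F_eff = 530 * 0.8572
F_eff = 454.2987


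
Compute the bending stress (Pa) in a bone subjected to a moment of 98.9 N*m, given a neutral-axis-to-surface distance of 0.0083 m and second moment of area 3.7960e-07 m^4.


sigma = M * c / I
sigma = 98.9 * 0.0083 / 3.7960e-07
M * c = 0.8209
sigma = 2.1625e+06


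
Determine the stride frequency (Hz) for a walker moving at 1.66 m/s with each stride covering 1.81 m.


f = v / stride_length
f = 1.66 / 1.81
f = 0.9171


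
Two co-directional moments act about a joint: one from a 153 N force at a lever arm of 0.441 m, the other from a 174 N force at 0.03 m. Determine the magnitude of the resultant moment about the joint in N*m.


M = F1 * d1 + F2 * d2
M = 153 * 0.441 + 174 * 0.03
M = 67.4730 + 5.2200
M = 72.6930


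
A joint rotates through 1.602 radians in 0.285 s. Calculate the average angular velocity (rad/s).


omega = delta_theta / delta_t
omega = 1.602 / 0.285
omega = 5.6211


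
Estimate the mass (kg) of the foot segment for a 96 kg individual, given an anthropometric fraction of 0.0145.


m_segment = body_mass * fraction
m_segment = 96 * 0.0145
m_segment = 1.3920


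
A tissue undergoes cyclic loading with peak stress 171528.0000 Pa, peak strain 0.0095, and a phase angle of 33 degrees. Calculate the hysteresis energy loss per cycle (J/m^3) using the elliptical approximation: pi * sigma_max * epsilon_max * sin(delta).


E_loss = pi * sigma_max * epsilon_max * sin(delta)
delta = 33 deg = 0.5760 rad
sin(delta) = 0.5446
E_loss = pi * 171528.0000 * 0.0095 * 0.5446
E_loss = 2788.1573


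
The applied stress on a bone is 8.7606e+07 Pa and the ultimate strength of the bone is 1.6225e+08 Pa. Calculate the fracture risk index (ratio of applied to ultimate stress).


FRI = applied / ultimate
FRI = 8.7606e+07 / 1.6225e+08
FRI = 0.5399


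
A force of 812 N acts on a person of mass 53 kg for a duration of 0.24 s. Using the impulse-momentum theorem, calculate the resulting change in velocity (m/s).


J = F * dt = 812 * 0.24 = 194.8800 N*s
delta_v = J / m
delta_v = 194.8800 / 53
delta_v = 3.6770


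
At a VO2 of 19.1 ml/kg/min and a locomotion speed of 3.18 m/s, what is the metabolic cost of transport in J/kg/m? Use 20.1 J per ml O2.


Power per kg = VO2 * 20.1 / 60
Power per kg = 19.1 * 20.1 / 60 = 6.3985 W/kg
Cost = power_per_kg / speed
Cost = 6.3985 / 3.18
Cost = 2.0121


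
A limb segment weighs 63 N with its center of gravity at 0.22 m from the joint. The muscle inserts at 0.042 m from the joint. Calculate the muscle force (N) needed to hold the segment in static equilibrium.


F_muscle = W * d_load / d_muscle
F_muscle = 63 * 0.22 / 0.042
Numerator = 13.8600
F_muscle = 330.0000


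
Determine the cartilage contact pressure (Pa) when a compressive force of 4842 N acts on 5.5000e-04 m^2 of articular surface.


P = F / A
P = 4842 / 5.5000e-04
P = 8.8036e+06


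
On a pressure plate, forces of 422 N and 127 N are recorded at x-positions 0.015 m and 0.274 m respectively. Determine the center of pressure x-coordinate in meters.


COP_x = (F1*x1 + F2*x2) / (F1 + F2)
COP_x = (422*0.015 + 127*0.274) / (422 + 127)
Numerator = 41.1280
Denominator = 549
COP_x = 0.0749


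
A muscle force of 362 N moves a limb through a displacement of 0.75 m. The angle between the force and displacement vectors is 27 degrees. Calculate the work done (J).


W = F * d * cos(theta)
theta = 27 deg = 0.4712 rad
cos(theta) = 0.8910
W = 362 * 0.75 * 0.8910
W = 241.9083


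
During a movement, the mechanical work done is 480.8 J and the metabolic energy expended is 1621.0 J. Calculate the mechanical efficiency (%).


eta = (W_mech / E_meta) * 100
eta = (480.8 / 1621.0) * 100
ratio = 0.2966
eta = 29.6607


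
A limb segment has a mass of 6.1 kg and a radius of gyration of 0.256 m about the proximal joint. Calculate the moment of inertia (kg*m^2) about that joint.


I = m * k^2
I = 6.1 * 0.256^2
k^2 = 0.0655
I = 0.3998


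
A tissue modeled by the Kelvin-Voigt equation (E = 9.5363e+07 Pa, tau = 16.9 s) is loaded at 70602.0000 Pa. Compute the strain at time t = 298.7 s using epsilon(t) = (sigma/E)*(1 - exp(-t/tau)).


epsilon(t) = (sigma/E) * (1 - exp(-t/tau))
sigma/E = 70602.0000 / 9.5363e+07 = 7.4035e-04
exp(-t/tau) = exp(-298.7 / 16.9) = 2.1088e-08
epsilon = 7.4035e-04 * (1 - 2.1088e-08)
epsilon = 7.4035e-04


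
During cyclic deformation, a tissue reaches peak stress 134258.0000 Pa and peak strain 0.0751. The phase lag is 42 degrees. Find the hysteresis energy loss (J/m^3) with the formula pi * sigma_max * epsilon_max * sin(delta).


E_loss = pi * sigma_max * epsilon_max * sin(delta)
delta = 42 deg = 0.7330 rad
sin(delta) = 0.6691
E_loss = pi * 134258.0000 * 0.0751 * 0.6691
E_loss = 21195.3639


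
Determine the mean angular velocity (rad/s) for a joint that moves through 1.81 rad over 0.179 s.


omega = delta_theta / delta_t
omega = 1.81 / 0.179
omega = 10.1117


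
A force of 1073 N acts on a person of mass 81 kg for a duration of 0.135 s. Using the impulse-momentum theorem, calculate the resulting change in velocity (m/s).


J = F * dt = 1073 * 0.135 = 144.8550 N*s
delta_v = J / m
delta_v = 144.8550 / 81
delta_v = 1.7883


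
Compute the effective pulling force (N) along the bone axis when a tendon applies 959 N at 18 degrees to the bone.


F_eff = F_tendon * cos(theta)
theta = 18 deg = 0.3142 rad
cos(theta) = 0.9511
F_eff = 959 * 0.9511
F_eff = 912.0632


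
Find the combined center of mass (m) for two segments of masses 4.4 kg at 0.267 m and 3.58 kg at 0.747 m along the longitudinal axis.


COM = (m1*x1 + m2*x2) / (m1 + m2)
COM = (4.4*0.267 + 3.58*0.747) / (4.4 + 3.58)
Numerator = 3.8491
Denominator = 7.9800
COM = 0.4823


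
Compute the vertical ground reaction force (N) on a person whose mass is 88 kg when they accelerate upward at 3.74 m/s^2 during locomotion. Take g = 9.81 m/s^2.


GRF = m * (g + a)
GRF = 88 * (9.81 + 3.74)
GRF = 88 * 13.5500
GRF = 1192.4000


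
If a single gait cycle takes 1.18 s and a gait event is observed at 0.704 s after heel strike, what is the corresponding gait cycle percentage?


pct = (event_time / cycle_time) * 100
pct = (0.704 / 1.18) * 100
ratio = 0.5966
pct = 59.6610


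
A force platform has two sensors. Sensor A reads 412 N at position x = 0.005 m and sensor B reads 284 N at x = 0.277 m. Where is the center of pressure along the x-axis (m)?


COP_x = (F1*x1 + F2*x2) / (F1 + F2)
COP_x = (412*0.005 + 284*0.277) / (412 + 284)
Numerator = 80.7280
Denominator = 696
COP_x = 0.1160


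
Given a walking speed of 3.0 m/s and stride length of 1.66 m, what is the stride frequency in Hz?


f = v / stride_length
f = 3.0 / 1.66
f = 1.8072


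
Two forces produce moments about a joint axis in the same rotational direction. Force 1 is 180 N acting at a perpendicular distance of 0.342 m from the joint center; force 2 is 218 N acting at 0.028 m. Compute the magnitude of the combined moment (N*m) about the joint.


M = F1 * d1 + F2 * d2
M = 180 * 0.342 + 218 * 0.028
M = 61.5600 + 6.1040
M = 67.6640


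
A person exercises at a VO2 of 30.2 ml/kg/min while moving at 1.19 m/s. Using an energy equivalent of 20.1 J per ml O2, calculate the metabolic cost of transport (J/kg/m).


Power per kg = VO2 * 20.1 / 60
Power per kg = 30.2 * 20.1 / 60 = 10.1170 W/kg
Cost = power_per_kg / speed
Cost = 10.1170 / 1.19
Cost = 8.5017


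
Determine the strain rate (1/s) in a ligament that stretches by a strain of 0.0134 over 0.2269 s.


strain_rate = delta_strain / delta_t
strain_rate = 0.0134 / 0.2269
strain_rate = 0.0591


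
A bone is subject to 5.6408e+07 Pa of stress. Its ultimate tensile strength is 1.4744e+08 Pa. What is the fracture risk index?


FRI = applied / ultimate
FRI = 5.6408e+07 / 1.4744e+08
FRI = 0.3826


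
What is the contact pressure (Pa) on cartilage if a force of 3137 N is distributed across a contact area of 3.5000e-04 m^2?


P = F / A
P = 3137 / 3.5000e-04
P = 8.9629e+06


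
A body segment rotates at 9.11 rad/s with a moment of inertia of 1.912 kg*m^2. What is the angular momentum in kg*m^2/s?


L = I * omega
L = 1.912 * 9.11
L = 17.4183


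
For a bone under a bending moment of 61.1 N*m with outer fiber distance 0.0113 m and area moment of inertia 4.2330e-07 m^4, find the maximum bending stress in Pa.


sigma = M * c / I
sigma = 61.1 * 0.0113 / 4.2330e-07
M * c = 0.6904
sigma = 1.6311e+06


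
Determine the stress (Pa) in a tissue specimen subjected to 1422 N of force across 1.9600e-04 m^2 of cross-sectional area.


stress = F / A
stress = 1422 / 1.9600e-04
stress = 7.2551e+06


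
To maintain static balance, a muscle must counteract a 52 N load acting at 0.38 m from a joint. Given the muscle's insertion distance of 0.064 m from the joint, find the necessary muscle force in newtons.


F_muscle = W * d_load / d_muscle
F_muscle = 52 * 0.38 / 0.064
Numerator = 19.7600
F_muscle = 308.7500


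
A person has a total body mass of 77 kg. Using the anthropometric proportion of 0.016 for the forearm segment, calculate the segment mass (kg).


m_segment = body_mass * fraction
m_segment = 77 * 0.016
m_segment = 1.2320


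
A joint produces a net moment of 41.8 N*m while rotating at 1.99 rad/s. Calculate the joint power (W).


P = M * omega
P = 41.8 * 1.99
P = 83.1820


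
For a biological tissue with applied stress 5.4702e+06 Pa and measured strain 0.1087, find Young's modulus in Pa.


E = stress / strain
E = 5.4702e+06 / 0.1087
E = 5.0324e+07


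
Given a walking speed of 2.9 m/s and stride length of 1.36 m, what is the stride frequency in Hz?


f = v / stride_length
f = 2.9 / 1.36
f = 2.1324


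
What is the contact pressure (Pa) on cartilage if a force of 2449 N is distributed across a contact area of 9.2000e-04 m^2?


P = F / A
P = 2449 / 9.2000e-04
P = 2.6620e+06


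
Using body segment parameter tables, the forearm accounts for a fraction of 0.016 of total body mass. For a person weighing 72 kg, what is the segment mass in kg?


m_segment = body_mass * fraction
m_segment = 72 * 0.016
m_segment = 1.1520


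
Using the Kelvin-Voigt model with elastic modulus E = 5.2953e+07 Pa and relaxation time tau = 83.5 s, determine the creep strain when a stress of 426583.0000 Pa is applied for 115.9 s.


epsilon(t) = (sigma/E) * (1 - exp(-t/tau))
sigma/E = 426583.0000 / 5.2953e+07 = 0.0081
exp(-t/tau) = exp(-115.9 / 83.5) = 0.2496
epsilon = 0.0081 * (1 - 0.2496)
epsilon = 0.0060


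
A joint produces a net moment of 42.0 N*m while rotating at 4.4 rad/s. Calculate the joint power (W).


P = M * omega
P = 42.0 * 4.4
P = 184.8000


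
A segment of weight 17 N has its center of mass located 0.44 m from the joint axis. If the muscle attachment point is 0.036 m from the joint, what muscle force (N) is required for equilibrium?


F_muscle = W * d_load / d_muscle
F_muscle = 17 * 0.44 / 0.036
Numerator = 7.4800
F_muscle = 207.7778


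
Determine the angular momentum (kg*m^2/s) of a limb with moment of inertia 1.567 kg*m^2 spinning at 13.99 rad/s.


L = I * omega
L = 1.567 * 13.99
L = 21.9223


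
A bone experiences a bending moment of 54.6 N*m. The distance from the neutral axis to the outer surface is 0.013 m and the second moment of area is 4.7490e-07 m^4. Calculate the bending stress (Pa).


sigma = M * c / I
sigma = 54.6 * 0.013 / 4.7490e-07
M * c = 0.7098
sigma = 1.4946e+06


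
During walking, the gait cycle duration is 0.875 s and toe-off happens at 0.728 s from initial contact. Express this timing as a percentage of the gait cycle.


pct = (event_time / cycle_time) * 100
pct = (0.728 / 0.875) * 100
ratio = 0.8320
pct = 83.2000


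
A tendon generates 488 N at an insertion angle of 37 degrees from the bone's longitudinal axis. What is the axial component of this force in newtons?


F_eff = F_tendon * cos(theta)
theta = 37 deg = 0.6458 rad
cos(theta) = 0.7986
F_eff = 488 * 0.7986
F_eff = 389.7341


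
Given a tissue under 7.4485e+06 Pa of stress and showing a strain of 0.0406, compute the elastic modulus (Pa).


E = stress / strain
E = 7.4485e+06 / 0.0406
E = 1.8346e+08


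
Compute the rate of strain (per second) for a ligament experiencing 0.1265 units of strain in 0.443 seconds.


strain_rate = delta_strain / delta_t
strain_rate = 0.1265 / 0.443
strain_rate = 0.2856


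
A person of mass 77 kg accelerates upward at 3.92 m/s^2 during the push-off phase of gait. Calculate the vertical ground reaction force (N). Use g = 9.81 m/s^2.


GRF = m * (g + a)
GRF = 77 * (9.81 + 3.92)
GRF = 77 * 13.7300
GRF = 1057.2100


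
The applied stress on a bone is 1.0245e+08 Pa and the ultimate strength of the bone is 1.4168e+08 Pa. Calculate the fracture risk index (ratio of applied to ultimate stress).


FRI = applied / ultimate
FRI = 1.0245e+08 / 1.4168e+08
FRI = 0.7231


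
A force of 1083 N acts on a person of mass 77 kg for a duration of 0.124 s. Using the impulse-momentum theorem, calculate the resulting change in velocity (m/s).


J = F * dt = 1083 * 0.124 = 134.2920 N*s
delta_v = J / m
delta_v = 134.2920 / 77
delta_v = 1.7441


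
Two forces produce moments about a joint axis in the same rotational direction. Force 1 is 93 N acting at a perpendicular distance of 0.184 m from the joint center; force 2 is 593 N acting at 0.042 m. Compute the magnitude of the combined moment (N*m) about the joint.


M = F1 * d1 + F2 * d2
M = 93 * 0.184 + 593 * 0.042
M = 17.1120 + 24.9060
M = 42.0180


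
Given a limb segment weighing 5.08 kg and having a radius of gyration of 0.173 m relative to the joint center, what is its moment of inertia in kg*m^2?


I = m * k^2
I = 5.08 * 0.173^2
k^2 = 0.0299
I = 0.1520


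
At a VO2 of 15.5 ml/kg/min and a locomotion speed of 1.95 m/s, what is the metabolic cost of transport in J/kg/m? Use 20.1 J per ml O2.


Power per kg = VO2 * 20.1 / 60
Power per kg = 15.5 * 20.1 / 60 = 5.1925 W/kg
Cost = power_per_kg / speed
Cost = 5.1925 / 1.95
Cost = 2.6628


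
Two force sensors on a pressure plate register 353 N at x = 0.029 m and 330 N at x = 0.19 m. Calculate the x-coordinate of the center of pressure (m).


COP_x = (F1*x1 + F2*x2) / (F1 + F2)
COP_x = (353*0.029 + 330*0.19) / (353 + 330)
Numerator = 72.9370
Denominator = 683
COP_x = 0.1068


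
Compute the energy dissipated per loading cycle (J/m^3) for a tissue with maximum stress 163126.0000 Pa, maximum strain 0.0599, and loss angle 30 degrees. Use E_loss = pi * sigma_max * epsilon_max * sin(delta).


E_loss = pi * sigma_max * epsilon_max * sin(delta)
delta = 30 deg = 0.5236 rad
sin(delta) = 0.5000
E_loss = pi * 163126.0000 * 0.0599 * 0.5000
E_loss = 15348.6395


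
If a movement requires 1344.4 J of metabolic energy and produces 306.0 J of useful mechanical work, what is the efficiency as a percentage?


eta = (W_mech / E_meta) * 100
eta = (306.0 / 1344.4) * 100
ratio = 0.2276
eta = 22.7611


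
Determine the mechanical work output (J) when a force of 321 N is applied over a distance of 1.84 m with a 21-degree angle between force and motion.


W = F * d * cos(theta)
theta = 21 deg = 0.3665 rad
cos(theta) = 0.9336
W = 321 * 1.84 * 0.9336
W = 551.4099


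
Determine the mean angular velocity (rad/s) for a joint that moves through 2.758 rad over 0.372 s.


omega = delta_theta / delta_t
omega = 2.758 / 0.372
omega = 7.4140


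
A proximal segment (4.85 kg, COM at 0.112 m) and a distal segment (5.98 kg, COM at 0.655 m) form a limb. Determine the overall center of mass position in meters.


COM = (m1*x1 + m2*x2) / (m1 + m2)
COM = (4.85*0.112 + 5.98*0.655) / (4.85 + 5.98)
Numerator = 4.4601
Denominator = 10.8300
COM = 0.4118


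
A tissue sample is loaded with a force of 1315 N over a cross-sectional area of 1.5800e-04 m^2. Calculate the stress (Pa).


stress = F / A
stress = 1315 / 1.5800e-04
stress = 8.3228e+06


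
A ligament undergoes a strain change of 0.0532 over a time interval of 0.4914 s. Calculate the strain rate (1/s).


strain_rate = delta_strain / delta_t
strain_rate = 0.0532 / 0.4914
strain_rate = 0.1083


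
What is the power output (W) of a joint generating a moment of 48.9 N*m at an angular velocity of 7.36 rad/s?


P = M * omega
P = 48.9 * 7.36
P = 359.9040


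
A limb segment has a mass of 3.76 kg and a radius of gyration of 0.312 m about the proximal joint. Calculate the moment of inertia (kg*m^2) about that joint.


I = m * k^2
I = 3.76 * 0.312^2
k^2 = 0.0973
I = 0.3660


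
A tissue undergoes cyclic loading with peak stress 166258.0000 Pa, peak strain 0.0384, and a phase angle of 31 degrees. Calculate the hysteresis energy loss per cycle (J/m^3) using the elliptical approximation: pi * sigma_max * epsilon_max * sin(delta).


E_loss = pi * sigma_max * epsilon_max * sin(delta)
delta = 31 deg = 0.5411 rad
sin(delta) = 0.5150
E_loss = pi * 166258.0000 * 0.0384 * 0.5150
E_loss = 10330.0634


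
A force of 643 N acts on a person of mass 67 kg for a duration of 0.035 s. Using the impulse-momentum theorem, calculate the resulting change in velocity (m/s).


J = F * dt = 643 * 0.035 = 22.5050 N*s
delta_v = J / m
delta_v = 22.5050 / 67
delta_v = 0.3359


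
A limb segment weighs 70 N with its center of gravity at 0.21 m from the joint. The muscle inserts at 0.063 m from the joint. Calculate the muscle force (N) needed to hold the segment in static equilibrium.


F_muscle = W * d_load / d_muscle
F_muscle = 70 * 0.21 / 0.063
Numerator = 14.7000
F_muscle = 233.3333


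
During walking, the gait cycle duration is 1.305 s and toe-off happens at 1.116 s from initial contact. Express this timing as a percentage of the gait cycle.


pct = (event_time / cycle_time) * 100
pct = (1.116 / 1.305) * 100
ratio = 0.8552
pct = 85.5172


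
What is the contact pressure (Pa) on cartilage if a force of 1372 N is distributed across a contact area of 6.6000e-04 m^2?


P = F / A
P = 1372 / 6.6000e-04
P = 2.0788e+06


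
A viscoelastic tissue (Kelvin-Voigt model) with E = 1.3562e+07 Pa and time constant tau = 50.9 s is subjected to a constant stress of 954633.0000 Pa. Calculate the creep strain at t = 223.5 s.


epsilon(t) = (sigma/E) * (1 - exp(-t/tau))
sigma/E = 954633.0000 / 1.3562e+07 = 0.0704
exp(-t/tau) = exp(-223.5 / 50.9) = 0.0124
epsilon = 0.0704 * (1 - 0.0124)
epsilon = 0.0695


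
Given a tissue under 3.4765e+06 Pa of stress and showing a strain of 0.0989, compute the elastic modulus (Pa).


E = stress / strain
E = 3.4765e+06 / 0.0989
E = 3.5152e+07


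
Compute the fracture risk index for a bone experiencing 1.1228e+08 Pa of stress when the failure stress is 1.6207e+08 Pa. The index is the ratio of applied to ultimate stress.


FRI = applied / ultimate
FRI = 1.1228e+08 / 1.6207e+08
FRI = 0.6928


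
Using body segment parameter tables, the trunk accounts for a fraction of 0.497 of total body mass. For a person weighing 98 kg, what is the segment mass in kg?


m_segment = body_mass * fraction
m_segment = 98 * 0.497
m_segment = 48.7060


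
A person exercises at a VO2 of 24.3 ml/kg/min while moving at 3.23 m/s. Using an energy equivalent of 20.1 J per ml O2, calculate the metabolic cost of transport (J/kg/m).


Power per kg = VO2 * 20.1 / 60
Power per kg = 24.3 * 20.1 / 60 = 8.1405 W/kg
Cost = power_per_kg / speed
Cost = 8.1405 / 3.23
Cost = 2.5203


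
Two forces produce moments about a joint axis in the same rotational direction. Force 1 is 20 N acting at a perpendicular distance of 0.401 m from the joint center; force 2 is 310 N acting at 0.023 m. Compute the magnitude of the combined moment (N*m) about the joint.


M = F1 * d1 + F2 * d2
M = 20 * 0.401 + 310 * 0.023
M = 8.0200 + 7.1300
M = 15.1500


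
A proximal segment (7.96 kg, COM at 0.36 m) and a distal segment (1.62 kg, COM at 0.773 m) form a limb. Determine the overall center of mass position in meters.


COM = (m1*x1 + m2*x2) / (m1 + m2)
COM = (7.96*0.36 + 1.62*0.773) / (7.96 + 1.62)
Numerator = 4.1179
Denominator = 9.5800
COM = 0.4298


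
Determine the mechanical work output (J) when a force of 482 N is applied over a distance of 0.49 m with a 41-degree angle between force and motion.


W = F * d * cos(theta)
theta = 41 deg = 0.7156 rad
cos(theta) = 0.7547
W = 482 * 0.49 * 0.7547
W = 178.2473


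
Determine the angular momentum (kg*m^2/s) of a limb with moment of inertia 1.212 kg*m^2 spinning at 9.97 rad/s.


L = I * omega
L = 1.212 * 9.97
L = 12.0836


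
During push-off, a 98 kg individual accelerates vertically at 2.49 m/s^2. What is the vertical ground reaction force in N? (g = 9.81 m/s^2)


GRF = m * (g + a)
GRF = 98 * (9.81 + 2.49)
GRF = 98 * 12.3000
GRF = 1205.4000


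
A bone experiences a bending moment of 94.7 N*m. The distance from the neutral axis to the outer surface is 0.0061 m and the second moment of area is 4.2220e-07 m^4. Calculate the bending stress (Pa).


sigma = M * c / I
sigma = 94.7 * 0.0061 / 4.2220e-07
M * c = 0.5777
sigma = 1.3682e+06


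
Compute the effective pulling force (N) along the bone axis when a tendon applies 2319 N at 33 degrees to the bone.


F_eff = F_tendon * cos(theta)
theta = 33 deg = 0.5760 rad
cos(theta) = 0.8387
F_eff = 2319 * 0.8387
F_eff = 1944.8770


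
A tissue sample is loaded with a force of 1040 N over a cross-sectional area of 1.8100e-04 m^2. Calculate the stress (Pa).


stress = F / A
stress = 1040 / 1.8100e-04
stress = 5.7459e+06


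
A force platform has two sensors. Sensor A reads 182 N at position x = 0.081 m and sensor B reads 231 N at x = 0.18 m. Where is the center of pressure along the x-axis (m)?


COP_x = (F1*x1 + F2*x2) / (F1 + F2)
COP_x = (182*0.081 + 231*0.18) / (182 + 231)
Numerator = 56.3220
Denominator = 413
COP_x = 0.1364


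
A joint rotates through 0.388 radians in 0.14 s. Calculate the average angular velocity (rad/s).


omega = delta_theta / delta_t
omega = 0.388 / 0.14
omega = 2.7714


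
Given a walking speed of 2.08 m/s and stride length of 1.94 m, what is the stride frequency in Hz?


f = v / stride_length
f = 2.08 / 1.94
f = 1.0722


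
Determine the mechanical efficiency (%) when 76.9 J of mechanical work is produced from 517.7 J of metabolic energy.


eta = (W_mech / E_meta) * 100
eta = (76.9 / 517.7) * 100
ratio = 0.1485
eta = 14.8542


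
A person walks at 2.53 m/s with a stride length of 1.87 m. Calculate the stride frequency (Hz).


f = v / stride_length
f = 2.53 / 1.87
f = 1.3529


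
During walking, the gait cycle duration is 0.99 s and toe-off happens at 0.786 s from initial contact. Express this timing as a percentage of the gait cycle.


pct = (event_time / cycle_time) * 100
pct = (0.786 / 0.99) * 100
ratio = 0.7939
pct = 79.3939


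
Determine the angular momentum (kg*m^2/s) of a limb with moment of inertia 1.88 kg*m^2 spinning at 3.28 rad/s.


L = I * omega
L = 1.88 * 3.28
L = 6.1664


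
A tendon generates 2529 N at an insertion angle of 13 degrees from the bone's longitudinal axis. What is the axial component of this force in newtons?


F_eff = F_tendon * cos(theta)
theta = 13 deg = 0.2269 rad
cos(theta) = 0.9744
F_eff = 2529 * 0.9744
F_eff = 2464.1819


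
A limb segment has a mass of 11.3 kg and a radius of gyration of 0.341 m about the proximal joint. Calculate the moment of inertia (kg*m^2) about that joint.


I = m * k^2
I = 11.3 * 0.341^2
k^2 = 0.1163
I = 1.3140


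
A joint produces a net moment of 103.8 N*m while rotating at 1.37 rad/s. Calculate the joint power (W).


P = M * omega
P = 103.8 * 1.37
P = 142.2060


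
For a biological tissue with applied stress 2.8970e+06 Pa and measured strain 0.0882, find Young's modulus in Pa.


E = stress / strain
E = 2.8970e+06 / 0.0882
E = 3.2846e+07


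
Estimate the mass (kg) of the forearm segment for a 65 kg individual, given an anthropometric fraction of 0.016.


m_segment = body_mass * fraction
m_segment = 65 * 0.016
m_segment = 1.0400


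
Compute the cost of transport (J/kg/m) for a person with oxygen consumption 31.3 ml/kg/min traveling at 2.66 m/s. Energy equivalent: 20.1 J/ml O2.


Power per kg = VO2 * 20.1 / 60
Power per kg = 31.3 * 20.1 / 60 = 10.4855 W/kg
Cost = power_per_kg / speed
Cost = 10.4855 / 2.66
Cost = 3.9419


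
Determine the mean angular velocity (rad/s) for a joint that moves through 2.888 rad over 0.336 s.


omega = delta_theta / delta_t
omega = 2.888 / 0.336
omega = 8.5952


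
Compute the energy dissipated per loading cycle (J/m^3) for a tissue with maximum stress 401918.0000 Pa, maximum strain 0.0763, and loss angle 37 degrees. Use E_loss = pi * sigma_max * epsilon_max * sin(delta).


E_loss = pi * sigma_max * epsilon_max * sin(delta)
delta = 37 deg = 0.6458 rad
sin(delta) = 0.6018
E_loss = pi * 401918.0000 * 0.0763 * 0.6018
E_loss = 57979.5569


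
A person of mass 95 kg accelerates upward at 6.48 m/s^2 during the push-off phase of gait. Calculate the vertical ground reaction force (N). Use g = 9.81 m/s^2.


GRF = m * (g + a)
GRF = 95 * (9.81 + 6.48)
GRF = 95 * 16.2900
GRF = 1547.5500


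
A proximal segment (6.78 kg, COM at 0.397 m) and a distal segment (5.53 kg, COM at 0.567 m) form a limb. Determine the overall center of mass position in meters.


COM = (m1*x1 + m2*x2) / (m1 + m2)
COM = (6.78*0.397 + 5.53*0.567) / (6.78 + 5.53)
Numerator = 5.8272
Denominator = 12.3100
COM = 0.4734


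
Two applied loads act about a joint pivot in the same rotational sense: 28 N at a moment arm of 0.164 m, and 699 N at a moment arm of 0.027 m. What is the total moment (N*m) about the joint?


M = F1 * d1 + F2 * d2
M = 28 * 0.164 + 699 * 0.027
M = 4.5920 + 18.8730
M = 23.4650


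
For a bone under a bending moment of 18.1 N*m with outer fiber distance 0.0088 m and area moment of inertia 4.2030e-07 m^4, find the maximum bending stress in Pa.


sigma = M * c / I
sigma = 18.1 * 0.0088 / 4.2030e-07
M * c = 0.1593
sigma = 378967.4042


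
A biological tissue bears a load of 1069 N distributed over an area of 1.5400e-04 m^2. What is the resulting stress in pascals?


stress = F / A
stress = 1069 / 1.5400e-04
stress = 6.9416e+06


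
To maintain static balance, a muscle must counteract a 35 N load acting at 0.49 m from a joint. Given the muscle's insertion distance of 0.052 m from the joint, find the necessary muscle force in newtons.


F_muscle = W * d_load / d_muscle
F_muscle = 35 * 0.49 / 0.052
Numerator = 17.1500
F_muscle = 329.8077


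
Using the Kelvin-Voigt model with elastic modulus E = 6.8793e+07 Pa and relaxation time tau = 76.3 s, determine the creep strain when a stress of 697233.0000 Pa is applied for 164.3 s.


epsilon(t) = (sigma/E) * (1 - exp(-t/tau))
sigma/E = 697233.0000 / 6.8793e+07 = 0.0101
exp(-t/tau) = exp(-164.3 / 76.3) = 0.1161
epsilon = 0.0101 * (1 - 0.1161)
epsilon = 0.0090


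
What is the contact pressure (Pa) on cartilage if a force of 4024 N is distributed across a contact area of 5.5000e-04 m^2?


P = F / A
P = 4024 / 5.5000e-04
P = 7.3164e+06


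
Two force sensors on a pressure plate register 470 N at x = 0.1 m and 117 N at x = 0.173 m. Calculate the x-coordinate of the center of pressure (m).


COP_x = (F1*x1 + F2*x2) / (F1 + F2)
COP_x = (470*0.1 + 117*0.173) / (470 + 117)
Numerator = 67.2410
Denominator = 587
COP_x = 0.1146


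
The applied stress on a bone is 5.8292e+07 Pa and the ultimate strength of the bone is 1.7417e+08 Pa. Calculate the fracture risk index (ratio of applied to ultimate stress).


FRI = applied / ultimate
FRI = 5.8292e+07 / 1.7417e+08
FRI = 0.3347


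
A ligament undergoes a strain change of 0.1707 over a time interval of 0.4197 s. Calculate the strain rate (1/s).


strain_rate = delta_strain / delta_t
strain_rate = 0.1707 / 0.4197
strain_rate = 0.4067


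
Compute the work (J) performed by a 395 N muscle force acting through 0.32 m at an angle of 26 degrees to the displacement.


W = F * d * cos(theta)
theta = 26 deg = 0.4538 rad
cos(theta) = 0.8988
W = 395 * 0.32 * 0.8988
W = 113.6076


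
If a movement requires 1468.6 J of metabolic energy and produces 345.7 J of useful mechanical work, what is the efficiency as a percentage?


eta = (W_mech / E_meta) * 100
eta = (345.7 / 1468.6) * 100
ratio = 0.2354
eta = 23.5394


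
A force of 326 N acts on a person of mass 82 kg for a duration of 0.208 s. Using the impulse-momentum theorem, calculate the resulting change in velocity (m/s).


J = F * dt = 326 * 0.208 = 67.8080 N*s
delta_v = J / m
delta_v = 67.8080 / 82
delta_v = 0.8269


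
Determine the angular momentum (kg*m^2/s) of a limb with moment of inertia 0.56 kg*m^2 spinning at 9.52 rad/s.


L = I * omega
L = 0.56 * 9.52
L = 5.3312


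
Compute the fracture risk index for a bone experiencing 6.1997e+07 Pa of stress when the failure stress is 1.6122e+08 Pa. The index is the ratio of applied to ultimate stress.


FRI = applied / ultimate
FRI = 6.1997e+07 / 1.6122e+08
FRI = 0.3845


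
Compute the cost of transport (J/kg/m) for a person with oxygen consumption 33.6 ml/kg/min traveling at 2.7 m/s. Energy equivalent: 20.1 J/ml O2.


Power per kg = VO2 * 20.1 / 60
Power per kg = 33.6 * 20.1 / 60 = 11.2560 W/kg
Cost = power_per_kg / speed
Cost = 11.2560 / 2.7
Cost = 4.1689


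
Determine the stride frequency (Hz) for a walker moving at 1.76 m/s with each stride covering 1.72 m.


f = v / stride_length
f = 1.76 / 1.72
f = 1.0233


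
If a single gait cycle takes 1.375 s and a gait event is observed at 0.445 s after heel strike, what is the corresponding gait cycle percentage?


pct = (event_time / cycle_time) * 100
pct = (0.445 / 1.375) * 100
ratio = 0.3236
pct = 32.3636


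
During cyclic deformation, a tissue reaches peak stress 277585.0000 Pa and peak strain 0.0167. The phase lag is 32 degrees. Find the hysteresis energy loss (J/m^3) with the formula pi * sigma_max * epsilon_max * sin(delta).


E_loss = pi * sigma_max * epsilon_max * sin(delta)
delta = 32 deg = 0.5585 rad
sin(delta) = 0.5299
E_loss = pi * 277585.0000 * 0.0167 * 0.5299
E_loss = 7717.4184


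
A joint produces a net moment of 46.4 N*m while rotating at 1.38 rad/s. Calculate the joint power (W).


P = M * omega
P = 46.4 * 1.38
P = 64.0320


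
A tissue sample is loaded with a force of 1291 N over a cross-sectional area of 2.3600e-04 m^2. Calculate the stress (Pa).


stress = F / A
stress = 1291 / 2.3600e-04
stress = 5.4703e+06


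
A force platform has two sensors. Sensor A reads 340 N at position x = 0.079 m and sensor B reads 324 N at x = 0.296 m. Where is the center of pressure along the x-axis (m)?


COP_x = (F1*x1 + F2*x2) / (F1 + F2)
COP_x = (340*0.079 + 324*0.296) / (340 + 324)
Numerator = 122.7640
Denominator = 664
COP_x = 0.1849


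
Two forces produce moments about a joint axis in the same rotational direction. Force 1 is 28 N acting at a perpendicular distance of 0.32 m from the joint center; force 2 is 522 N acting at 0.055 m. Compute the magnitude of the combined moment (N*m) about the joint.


M = F1 * d1 + F2 * d2
M = 28 * 0.32 + 522 * 0.055
M = 8.9600 + 28.7100
M = 37.6700


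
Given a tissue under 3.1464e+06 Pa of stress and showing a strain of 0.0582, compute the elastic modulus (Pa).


E = stress / strain
E = 3.1464e+06 / 0.0582
E = 5.4062e+07


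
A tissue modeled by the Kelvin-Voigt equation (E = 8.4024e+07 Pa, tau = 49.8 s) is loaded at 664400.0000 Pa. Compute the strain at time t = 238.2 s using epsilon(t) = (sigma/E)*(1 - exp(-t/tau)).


epsilon(t) = (sigma/E) * (1 - exp(-t/tau))
sigma/E = 664400.0000 / 8.4024e+07 = 0.0079
exp(-t/tau) = exp(-238.2 / 49.8) = 0.0084
epsilon = 0.0079 * (1 - 0.0084)
epsilon = 0.0078


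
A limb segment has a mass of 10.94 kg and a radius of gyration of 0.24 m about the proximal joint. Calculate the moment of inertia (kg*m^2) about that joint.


I = m * k^2
I = 10.94 * 0.24^2
k^2 = 0.0576
I = 0.6301


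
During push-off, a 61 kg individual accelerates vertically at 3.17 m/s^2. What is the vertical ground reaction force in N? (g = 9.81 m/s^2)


GRF = m * (g + a)
GRF = 61 * (9.81 + 3.17)
GRF = 61 * 12.9800
GRF = 791.7800


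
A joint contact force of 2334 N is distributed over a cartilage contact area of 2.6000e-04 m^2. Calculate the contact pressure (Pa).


P = F / A
P = 2334 / 2.6000e-04
P = 8.9769e+06


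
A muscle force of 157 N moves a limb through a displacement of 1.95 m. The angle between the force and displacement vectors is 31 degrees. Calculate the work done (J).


W = F * d * cos(theta)
theta = 31 deg = 0.5411 rad
cos(theta) = 0.8572
W = 157 * 1.95 * 0.8572
W = 262.4218


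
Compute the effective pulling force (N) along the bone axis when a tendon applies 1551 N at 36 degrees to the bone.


F_eff = F_tendon * cos(theta)
theta = 36 deg = 0.6283 rad
cos(theta) = 0.8090
F_eff = 1551 * 0.8090
F_eff = 1254.7854


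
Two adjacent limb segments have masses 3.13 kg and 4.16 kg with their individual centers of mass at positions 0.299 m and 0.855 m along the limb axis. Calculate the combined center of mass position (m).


COM = (m1*x1 + m2*x2) / (m1 + m2)
COM = (3.13*0.299 + 4.16*0.855) / (3.13 + 4.16)
Numerator = 4.4927
Denominator = 7.2900
COM = 0.6163
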